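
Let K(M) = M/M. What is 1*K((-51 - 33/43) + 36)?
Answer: 1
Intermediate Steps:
K(M) = 1
1*K((-51 - 33/43) + 36) = 1*1 = 1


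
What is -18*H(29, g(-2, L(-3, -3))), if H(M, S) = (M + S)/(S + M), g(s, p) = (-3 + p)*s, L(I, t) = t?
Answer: -18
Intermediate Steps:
g(s, p) = s*(-3 + p)
H(M, S) = 1 (H(M, S) = (M + S)/(M + S) = 1)
-18*H(29, g(-2, L(-3, -3))) = -18*1 = -18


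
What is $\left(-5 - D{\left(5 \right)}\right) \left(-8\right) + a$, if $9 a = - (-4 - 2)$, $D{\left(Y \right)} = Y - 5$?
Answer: $\frac{122}{3} \approx 40.667$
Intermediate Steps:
$D{\left(Y \right)} = -5 + Y$ ($D{\left(Y \right)} = Y - 5 = -5 + Y$)
$a = \frac{2}{3}$ ($a = \frac{\left(-1\right) \left(-4 - 2\right)}{9} = \frac{\left(-1\right) \left(-6\right)}{9} = \frac{1}{9} \cdot 6 = \frac{2}{3} \approx 0.66667$)
$\left(-5 - D{\left(5 \right)}\right) \left(-8\right) + a = \left(-5 - \left(-5 + 5\right)\right) \left(-8\right) + \frac{2}{3} = \left(-5 - 0\right) \left(-8\right) + \frac{2}{3} = \left(-5 + 0\right) \left(-8\right) + \frac{2}{3} = \left(-5\right) \left(-8\right) + \frac{2}{3} = 40 + \frac{2}{3} = \frac{122}{3}$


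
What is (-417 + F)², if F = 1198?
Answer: 609961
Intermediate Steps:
(-417 + F)² = (-417 + 1198)² = 781² = 609961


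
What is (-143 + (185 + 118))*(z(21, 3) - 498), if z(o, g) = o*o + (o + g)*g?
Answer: 2400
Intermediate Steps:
z(o, g) = o² + g*(g + o) (z(o, g) = o² + (g + o)*g = o² + g*(g + o))
(-143 + (185 + 118))*(z(21, 3) - 498) = (-143 + (185 + 118))*((3² + 21² + 3*21) - 498) = (-143 + 303)*((9 + 441 + 63) - 498) = 160*(513 - 498) = 160*15 = 2400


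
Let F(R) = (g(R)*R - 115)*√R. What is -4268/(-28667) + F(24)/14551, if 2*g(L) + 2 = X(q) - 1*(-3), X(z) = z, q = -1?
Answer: 4268/28667 - 230*√6/14551 ≈ 0.11016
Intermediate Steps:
g(L) = 0 (g(L) = -1 + (-1 - 1*(-3))/2 = -1 + (-1 + 3)/2 = -1 + (½)*2 = -1 + 1 = 0)
F(R) = -115*√R (F(R) = (0*R - 115)*√R = (0 - 115)*√R = -115*√R)
-4268/(-28667) + F(24)/14551 = -4268/(-28667) - 230*√6/14551 = -4268*(-1/28667) - 230*√6*(1/14551) = 4268/28667 - 230*√6*(1/14551) = 4268/28667 - 230*√6/14551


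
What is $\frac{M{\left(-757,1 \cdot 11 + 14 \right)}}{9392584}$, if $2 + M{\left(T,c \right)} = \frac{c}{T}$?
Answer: $- \frac{1539}{7110186088} \approx -2.1645 \cdot 10^{-7}$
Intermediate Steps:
$M{\left(T,c \right)} = -2 + \frac{c}{T}$
$\frac{M{\left(-757,1 \cdot 11 + 14 \right)}}{9392584} = \frac{-2 + \frac{1 \cdot 11 + 14}{-757}}{9392584} = \left(-2 + \left(11 + 14\right) \left(- \frac{1}{757}\right)\right) \frac{1}{9392584} = \left(-2 + 25 \left(- \frac{1}{757}\right)\right) \frac{1}{9392584} = \left(-2 - \frac{25}{757}\right) \frac{1}{9392584} = \left(- \frac{1539}{757}\right) \frac{1}{9392584} = - \frac{1539}{7110186088}$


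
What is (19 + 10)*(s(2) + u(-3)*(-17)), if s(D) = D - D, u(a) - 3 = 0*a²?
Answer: -1479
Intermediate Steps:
u(a) = 3 (u(a) = 3 + 0*a² = 3 + 0 = 3)
s(D) = 0
(19 + 10)*(s(2) + u(-3)*(-17)) = (19 + 10)*(0 + 3*(-17)) = 29*(0 - 51) = 29*(-51) = -1479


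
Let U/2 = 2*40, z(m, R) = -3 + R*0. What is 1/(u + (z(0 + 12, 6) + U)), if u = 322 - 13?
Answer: 1/466 ≈ 0.0021459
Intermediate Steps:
z(m, R) = -3 (z(m, R) = -3 + 0 = -3)
U = 160 (U = 2*(2*40) = 2*80 = 160)
u = 309
1/(u + (z(0 + 12, 6) + U)) = 1/(309 + (-3 + 160)) = 1/(309 + 157) = 1/466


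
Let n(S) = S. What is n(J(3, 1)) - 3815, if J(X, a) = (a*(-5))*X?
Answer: -3830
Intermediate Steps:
J(X, a) = -5*X*a (J(X, a) = (-5*a)*X = -5*X*a)
n(J(3, 1)) - 3815 = -5*3*1 - 3815 = -15 - 3815 = -3830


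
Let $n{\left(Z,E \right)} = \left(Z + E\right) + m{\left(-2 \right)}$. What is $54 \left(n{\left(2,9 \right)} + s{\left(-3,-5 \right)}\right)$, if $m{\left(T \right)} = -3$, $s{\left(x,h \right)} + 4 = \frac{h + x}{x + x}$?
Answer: $288$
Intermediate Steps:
$s{\left(x,h \right)} = -4 + \frac{h + x}{2 x}$ ($s{\left(x,h \right)} = -4 + \frac{h + x}{x + x} = -4 + \frac{h + x}{2 x}$)
$n{\left(Z,E \right)} = -3 + E + Z$ ($n{\left(Z,E \right)} = \left(Z + E\right) - 3 = \left(E + Z\right) - 3 = -3 + E + Z$)
$54 \left(n{\left(2,9 \right)} + s{\left(-3,-5 \right)}\right) = 54 \left(\left(-3 + 9 + 2\right) + \frac{-5 - -21}{2 \left(-3\right)}\right) = 54 \left(8 + \frac{1}{2} \left(- \frac{1}{3}\right) \left(-5 + 21\right)\right) = 54 \left(8 + \frac{1}{2} \left(- \frac{1}{3}\right) 16\right) = 54 \left(8 - \frac{8}{3}\right) = 54 \cdot \frac{16}{3} = 288$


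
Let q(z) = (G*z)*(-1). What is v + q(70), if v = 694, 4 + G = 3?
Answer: 764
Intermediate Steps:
G = -1 (G = -4 + 3 = -1)
q(z) = z (q(z) = -z*(-1) = z)
v + q(70) = 694 + 70 = 764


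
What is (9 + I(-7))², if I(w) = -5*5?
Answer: 256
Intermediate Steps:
I(w) = -25
(9 + I(-7))² = (9 - 25)² = (-16)² = 256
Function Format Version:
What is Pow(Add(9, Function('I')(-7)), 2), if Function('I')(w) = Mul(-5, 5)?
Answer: 256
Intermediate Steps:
Function('I')(w) = -25
Pow(Add(9, Function('I')(-7)), 2) = Pow(Add(9, -25), 2) = Pow(-16, 2) = 256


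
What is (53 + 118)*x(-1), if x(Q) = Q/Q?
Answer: 171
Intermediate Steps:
x(Q) = 1
(53 + 118)*x(-1) = (53 + 118)*1 = 171*1 = 171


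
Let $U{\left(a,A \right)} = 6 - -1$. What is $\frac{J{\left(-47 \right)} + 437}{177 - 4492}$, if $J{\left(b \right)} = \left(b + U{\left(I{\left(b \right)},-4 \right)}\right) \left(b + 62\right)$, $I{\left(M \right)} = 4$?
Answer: $\frac{163}{4315} \approx 0.037775$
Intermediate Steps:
$U{\left(a,A \right)} = 7$ ($U{\left(a,A \right)} = 6 + 1 = 7$)
$J{\left(b \right)} = \left(7 + b\right) \left(62 + b\right)$ ($J{\left(b \right)} = \left(b + 7\right) \left(b + 62\right) = \left(7 + b\right) \left(62 + b\right)$)
$\frac{J{\left(-47 \right)} + 437}{177 - 4492} = \frac{\left(434 + \left(-47\right)^{2} + 69 \left(-47\right)\right) + 437}{177 - 4492} = \frac{\left(434 + 2209 - 3243\right) + 437}{-4315} = \left(-600 + 437\right) \left(- \frac{1}{4315}\right) = \left(-163\right) \left(- \frac{1}{4315}\right) = \frac{163}{4315}$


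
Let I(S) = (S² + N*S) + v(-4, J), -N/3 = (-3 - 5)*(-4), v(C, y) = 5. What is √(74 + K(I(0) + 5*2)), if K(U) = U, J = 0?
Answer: √89 ≈ 9.4340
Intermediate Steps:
N = -96 (N = -3*(-3 - 5)*(-4) = -(-24)*(-4) = -3*32 = -96)
I(S) = 5 + S² - 96*S (I(S) = (S² - 96*S) + 5 = 5 + S² - 96*S)
√(74 + K(I(0) + 5*2)) = √(74 + ((5 + 0² - 96*0) + 5*2)) = √(74 + ((5 + 0 + 0) + 10)) = √(74 + (5 + 10)) = √(74 + 15) = √89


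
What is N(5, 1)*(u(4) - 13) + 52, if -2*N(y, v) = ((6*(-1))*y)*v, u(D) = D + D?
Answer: -23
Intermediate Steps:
u(D) = 2*D
N(y, v) = 3*v*y (N(y, v) = -(6*(-1))*y*v/2 = -(-6*y)*v/2 = -(-3)*v*y = 3*v*y)
N(5, 1)*(u(4) - 13) + 52 = (3*1*5)*(2*4 - 13) + 52 = 15*(8 - 13) + 52 = 15*(-5) + 52 = -75 + 52 = -23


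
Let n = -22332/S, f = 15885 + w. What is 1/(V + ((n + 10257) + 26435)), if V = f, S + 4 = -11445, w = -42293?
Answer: 11449/117763848 ≈ 9.7220e-5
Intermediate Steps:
S = -11449 (S = -4 - 11445 = -11449)
f = -26408 (f = 15885 - 42293 = -26408)
n = 22332/11449 (n = -22332/(-11449) = -22332*(-1/11449) = 22332/11449 ≈ 1.9506)
V = -26408
1/(V + ((n + 10257) + 26435)) = 1/(-26408 + ((22332/11449 + 10257) + 26435)) = 1/(-26408 + (117454725/11449 + 26435)) = 1/(-26408 + 420109040/11449) = 1/(117763848/11449) = 11449/117763848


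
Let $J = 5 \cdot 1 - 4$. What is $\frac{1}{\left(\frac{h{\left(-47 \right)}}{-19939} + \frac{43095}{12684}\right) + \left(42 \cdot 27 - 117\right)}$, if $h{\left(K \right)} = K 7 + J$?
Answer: $\frac{84302092}{86023038083} \approx 0.00097999$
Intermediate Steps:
$J = 1$ ($J = 5 - 4 = 1$)
$h{\left(K \right)} = 1 + 7 K$ ($h{\left(K \right)} = K 7 + 1 = 7 K + 1 = 1 + 7 K$)
$\frac{1}{\left(\frac{h{\left(-47 \right)}}{-19939} + \frac{43095}{12684}\right) + \left(42 \cdot 27 - 117\right)} = \frac{1}{\left(\frac{1 + 7 \left(-47\right)}{-19939} + \frac{43095}{12684}\right) + \left(42 \cdot 27 - 117\right)} = \frac{1}{\left(\left(1 - 329\right) \left(- \frac{1}{19939}\right) + 43095 \cdot \frac{1}{12684}\right) + \left(1134 - 117\right)} = \frac{1}{\left(\left(-328\right) \left(- \frac{1}{19939}\right) + \frac{14365}{4228}\right) + 1017} = \frac{1}{\left(\frac{328}{19939} + \frac{14365}{4228}\right) + 1017} = \frac{1}{\frac{287810519}{84302092} + 1017} = \frac{1}{\frac{86023038083}{84302092}} = \frac{84302092}{86023038083}$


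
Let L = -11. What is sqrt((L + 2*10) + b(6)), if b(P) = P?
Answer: sqrt(15) ≈ 3.8730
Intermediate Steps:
sqrt((L + 2*10) + b(6)) = sqrt((-11 + 2*10) + 6) = sqrt((-11 + 20) + 6) = sqrt(9 + 6) = sqrt(15)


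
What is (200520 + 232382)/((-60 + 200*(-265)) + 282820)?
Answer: 216451/114880 ≈ 1.8841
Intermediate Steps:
(200520 + 232382)/((-60 + 200*(-265)) + 282820) = 432902/((-60 - 53000) + 282820) = 432902/(-53060 + 282820) = 432902/229760 = 432902*(1/229760) = 216451/114880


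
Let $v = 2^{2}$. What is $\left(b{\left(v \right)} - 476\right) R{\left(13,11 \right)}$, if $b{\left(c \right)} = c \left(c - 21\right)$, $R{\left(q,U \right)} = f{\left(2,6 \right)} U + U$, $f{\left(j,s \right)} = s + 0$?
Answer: $-41888$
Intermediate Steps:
$f{\left(j,s \right)} = s$
$R{\left(q,U \right)} = 7 U$ ($R{\left(q,U \right)} = 6 U + U = 7 U$)
$v = 4$
$b{\left(c \right)} = c \left(-21 + c\right)$
$\left(b{\left(v \right)} - 476\right) R{\left(13,11 \right)} = \left(4 \left(-21 + 4\right) - 476\right) 7 \cdot 11 = \left(4 \left(-17\right) - 476\right) 77 = \left(-68 - 476\right) 77 = \left(-544\right) 77 = -41888$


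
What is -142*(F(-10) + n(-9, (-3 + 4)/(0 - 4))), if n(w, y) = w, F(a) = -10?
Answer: 2698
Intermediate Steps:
-142*(F(-10) + n(-9, (-3 + 4)/(0 - 4))) = -142*(-10 - 9) = -142*(-19) = 2698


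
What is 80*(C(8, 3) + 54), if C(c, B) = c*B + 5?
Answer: 6640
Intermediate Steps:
C(c, B) = 5 + B*c (C(c, B) = B*c + 5 = 5 + B*c)
80*(C(8, 3) + 54) = 80*((5 + 3*8) + 54) = 80*((5 + 24) + 54) = 80*(29 + 54) = 80*83 = 6640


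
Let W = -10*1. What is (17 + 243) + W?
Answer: 250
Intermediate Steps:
W = -10
(17 + 243) + W = (17 + 243) - 10 = 260 - 10 = 250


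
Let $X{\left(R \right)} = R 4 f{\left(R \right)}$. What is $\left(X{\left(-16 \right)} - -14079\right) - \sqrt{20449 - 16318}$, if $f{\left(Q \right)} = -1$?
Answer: $14143 - 9 \sqrt{51} \approx 14079.0$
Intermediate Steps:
$X{\left(R \right)} = - 4 R$ ($X{\left(R \right)} = R 4 \left(-1\right) = 4 R \left(-1\right) = - 4 R$)
$\left(X{\left(-16 \right)} - -14079\right) - \sqrt{20449 - 16318} = \left(\left(-4\right) \left(-16\right) - -14079\right) - \sqrt{20449 - 16318} = \left(64 + 14079\right) - \sqrt{4131} = 14143 - 9 \sqrt{51}$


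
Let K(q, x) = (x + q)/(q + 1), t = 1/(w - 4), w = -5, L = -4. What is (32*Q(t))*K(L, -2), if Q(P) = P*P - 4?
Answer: -20672/81 ≈ -255.21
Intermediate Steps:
t = -1/9 (t = 1/(-5 - 4) = 1/(-9) = -1/9 ≈ -0.11111)
K(q, x) = (q + x)/(1 + q)
Q(P) = -4 + P**2 (Q(P) = P**2 - 4 = -4 + P**2)
(32*Q(t))*K(L, -2) = (32*(-4 + (-1/9)**2))*((-4 - 2)/(1 - 4)) = (32*(-4 + 1/81))*(-6/(-3)) = (32*(-323/81))*(-1/3*(-6)) = -10336/81*2 = -20672/81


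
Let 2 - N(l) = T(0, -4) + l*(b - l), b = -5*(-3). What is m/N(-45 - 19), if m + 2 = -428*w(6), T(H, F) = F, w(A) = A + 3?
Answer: -1927/2531 ≈ -0.76136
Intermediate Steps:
b = 15
w(A) = 3 + A
N(l) = 6 - l*(15 - l) (N(l) = 2 - (-4 + l*(15 - l)) = 2 + (4 - l*(15 - l)) = 6 - l*(15 - l))
m = -3854 (m = -2 - 428*(3 + 6) = -2 - 428*9 = -2 - 3852 = -3854)
m/N(-45 - 19) = -3854/(6 + (-45 - 19)² - 15*(-45 - 19)) = -3854/(6 + (-64)² - 15*(-64)) = -3854/(6 + 4096 + 960) = -3854/5062 = -3854*1/5062 = -1927/2531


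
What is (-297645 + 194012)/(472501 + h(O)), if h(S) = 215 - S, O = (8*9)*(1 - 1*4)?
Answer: -103633/472932 ≈ -0.21913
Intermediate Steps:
O = -216 (O = 72*(1 - 4) = 72*(-3) = -216)
(-297645 + 194012)/(472501 + h(O)) = (-297645 + 194012)/(472501 + (215 - 1*(-216))) = -103633/(472501 + (215 + 216)) = -103633/(472501 + 431) = -103633/472932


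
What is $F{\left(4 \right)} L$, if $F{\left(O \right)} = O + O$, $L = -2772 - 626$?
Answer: $-27184$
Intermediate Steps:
$L = -3398$
$F{\left(O \right)} = 2 O$
$F{\left(4 \right)} L = 2 \cdot 4 \left(-3398\right) = 8 \left(-3398\right) = -27184$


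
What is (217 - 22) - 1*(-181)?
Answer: 376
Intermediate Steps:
(217 - 22) - 1*(-181) = 195 + 181 = 376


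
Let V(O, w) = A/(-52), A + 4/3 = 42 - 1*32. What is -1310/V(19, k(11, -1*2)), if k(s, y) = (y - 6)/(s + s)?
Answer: 7860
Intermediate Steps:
A = 26/3 (A = -4/3 + (42 - 1*32) = -4/3 + (42 - 32) = -4/3 + 10 = 26/3 ≈ 8.6667)
k(s, y) = (-6 + y)/(2*s) (k(s, y) = (-6 + y)/((2*s)) = (-6 + y)*(1/(2*s)) = (-6 + y)/(2*s))
V(O, w) = -1/6 (V(O, w) = (26/3)/(-52) = (26/3)*(-1/52) = -1/6)
-1310/V(19, k(11, -1*2)) = -1310/(-1/6) = -1310*(-6) = 7860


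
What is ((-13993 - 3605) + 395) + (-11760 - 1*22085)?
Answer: -51048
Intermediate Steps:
((-13993 - 3605) + 395) + (-11760 - 1*22085) = (-17598 + 395) + (-11760 - 22085) = -17203 - 33845 = -51048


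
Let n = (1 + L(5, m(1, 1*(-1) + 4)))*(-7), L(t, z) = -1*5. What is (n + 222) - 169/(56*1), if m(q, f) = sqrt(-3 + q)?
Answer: 13831/56 ≈ 246.98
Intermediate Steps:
L(t, z) = -5
n = 28 (n = (1 - 5)*(-7) = -4*(-7) = 28)
(n + 222) - 169/(56*1) = (28 + 222) - 169/(56*1) = 250 - 169/56 = 13831/56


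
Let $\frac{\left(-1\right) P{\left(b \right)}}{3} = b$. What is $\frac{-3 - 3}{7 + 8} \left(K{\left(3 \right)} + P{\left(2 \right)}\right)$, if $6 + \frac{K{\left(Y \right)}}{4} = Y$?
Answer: $\frac{36}{5} \approx 7.2$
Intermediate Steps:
$K{\left(Y \right)} = -24 + 4 Y$
$P{\left(b \right)} = - 3 b$
$\frac{-3 - 3}{7 + 8} \left(K{\left(3 \right)} + P{\left(2 \right)}\right) = \frac{-3 - 3}{7 + 8} \left(\left(-24 + 4 \cdot 3\right) - 6\right) = - \frac{6}{15} \left(\left(-24 + 12\right) - 6\right) = \left(-6\right) \frac{1}{15} \left(-12 - 6\right) = \left(- \frac{2}{5}\right) \left(-18\right) = \frac{36}{5}$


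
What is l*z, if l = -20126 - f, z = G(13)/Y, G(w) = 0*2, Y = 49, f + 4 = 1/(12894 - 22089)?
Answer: 0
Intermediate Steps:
f = -36781/9195 (f = -4 + 1/(12894 - 22089) = -4 + 1/(-9195) = -4 - 1/9195 = -36781/9195 ≈ -4.0001)
G(w) = 0
z = 0 (z = 0/49 = 0*(1/49) = 0)
l = -185021789/9195 (l = -20126 - 1*(-36781/9195) = -20126 + 36781/9195 = -185021789/9195 ≈ -20122.)
l*z = -185021789/9195*0 = 0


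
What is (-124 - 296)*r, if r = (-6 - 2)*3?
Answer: 10080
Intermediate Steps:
r = -24 (r = -8*3 = -24)
(-124 - 296)*r = (-124 - 296)*(-24) = -420*(-24) = 10080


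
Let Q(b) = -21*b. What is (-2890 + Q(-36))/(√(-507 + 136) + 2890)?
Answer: -6167260/8352471 + 2134*I*√371/8352471 ≈ -0.73838 + 0.0049211*I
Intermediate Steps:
(-2890 + Q(-36))/(√(-507 + 136) + 2890) = (-2890 - 21*(-36))/(√(-507 + 136) + 2890) = (-2890 + 756)/(√(-371) + 2890) = -2134/(I*√371 + 2890) = -2134/(2890 + I*√371)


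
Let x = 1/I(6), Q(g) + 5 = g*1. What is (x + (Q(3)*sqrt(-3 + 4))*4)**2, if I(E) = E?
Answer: 2209/36 ≈ 61.361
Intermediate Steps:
Q(g) = -5 + g (Q(g) = -5 + g*1 = -5 + g)
x = 1/6 ≈ 0.16667
(x + (Q(3)*sqrt(-3 + 4))*4)**2 = (1/6 + ((-5 + 3)*sqrt(-3 + 4))*4)**2 = (1/6 - 2*sqrt(1)*4)**2 = (1/6 - 2*1*4)**2 = (1/6 - 2*4)**2 = (1/6 - 8)**2 = (-47/6)**2 = 2209/36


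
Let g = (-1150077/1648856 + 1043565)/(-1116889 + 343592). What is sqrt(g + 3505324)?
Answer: sqrt(1424708831401052324728682132590)/637527699116 ≈ 1872.3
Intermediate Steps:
g = -1720687261563/1275055398232 (g = (-1150077*1/1648856 + 1043565)/(-773297) = (-1150077/1648856 + 1043565)*(-1/773297) = (1720687261563/1648856)*(-1/773297) = -1720687261563/1275055398232 ≈ -1.3495)
sqrt(g + 3505324) = sqrt(-1720687261563/1275055398232 + 3505324) = sqrt(4469480568064925605/1275055398232) = sqrt(1424708831401052324728682132590)/637527699116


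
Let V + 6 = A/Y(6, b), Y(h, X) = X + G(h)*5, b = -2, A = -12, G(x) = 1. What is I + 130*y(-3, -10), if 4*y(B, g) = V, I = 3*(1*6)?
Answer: -307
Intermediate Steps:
Y(h, X) = 5 + X (Y(h, X) = X + 1*5 = X + 5 = 5 + X)
I = 18 (I = 3*6 = 18)
V = -10 (V = -6 - 12/(5 - 2) = -6 - 12/3 = -6 - 12*1/3 = -6 - 4 = -10)
y(B, g) = -5/2 (y(B, g) = (1/4)*(-10) = -5/2)
I + 130*y(-3, -10) = 18 + 130*(-5/2) = 18 - 325 = -307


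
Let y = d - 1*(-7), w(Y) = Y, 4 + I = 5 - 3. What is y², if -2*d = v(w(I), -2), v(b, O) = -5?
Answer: 361/4 ≈ 90.250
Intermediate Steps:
I = -2 (I = -4 + (5 - 3) = -4 + 2 = -2)
d = 5/2 (d = -½*(-5) = 5/2 ≈ 2.5000)
y = 19/2 (y = 5/2 - 1*(-7) = 5/2 + 7 = 19/2 ≈ 9.5000)
y² = (19/2)² = 361/4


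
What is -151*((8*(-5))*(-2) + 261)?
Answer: -51491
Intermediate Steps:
-151*((8*(-5))*(-2) + 261) = -151*(-40*(-2) + 261) = -151*(80 + 261) = -151*341 = -51491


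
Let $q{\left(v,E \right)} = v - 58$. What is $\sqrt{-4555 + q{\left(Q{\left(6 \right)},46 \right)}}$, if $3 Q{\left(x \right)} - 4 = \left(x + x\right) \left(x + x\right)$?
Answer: $\frac{i \sqrt{41073}}{3} \approx 67.555 i$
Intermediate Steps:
$Q{\left(x \right)} = \frac{4}{3} + \frac{4 x^{2}}{3}$ ($Q{\left(x \right)} = \frac{4}{3} + \frac{\left(x + x\right) \left(x + x\right)}{3} = \frac{4}{3} + \frac{2 x 2 x}{3} = \frac{4}{3} + \frac{4 x^{2}}{3}$)
$q{\left(v,E \right)} = -58 + v$
$\sqrt{-4555 + q{\left(Q{\left(6 \right)},46 \right)}} = \sqrt{-4555 - \left(\frac{170}{3} - 48\right)} = \sqrt{-4555 + \left(-58 + \left(\frac{4}{3} + \frac{4}{3} \cdot 36\right)\right)} = \sqrt{-4555 + \left(-58 + \left(\frac{4}{3} + 48\right)\right)} = \sqrt{-4555 + \left(-58 + \frac{148}{3}\right)} = \sqrt{-4555 - \frac{26}{3}} = \sqrt{- \frac{13691}{3}} = \frac{i \sqrt{41073}}{3}$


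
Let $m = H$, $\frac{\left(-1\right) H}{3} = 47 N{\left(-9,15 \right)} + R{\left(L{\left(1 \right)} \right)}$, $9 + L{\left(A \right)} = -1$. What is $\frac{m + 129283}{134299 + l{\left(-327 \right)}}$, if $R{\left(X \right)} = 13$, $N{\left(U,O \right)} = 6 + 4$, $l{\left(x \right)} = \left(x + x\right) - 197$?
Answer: $\frac{9131}{9532} \approx 0.95793$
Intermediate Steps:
$l{\left(x \right)} = -197 + 2 x$ ($l{\left(x \right)} = 2 x - 197 = -197 + 2 x$)
$N{\left(U,O \right)} = 10$
$L{\left(A \right)} = -10$ ($L{\left(A \right)} = -9 - 1 = -10$)
$H = -1449$ ($H = - 3 \left(47 \cdot 10 + 13\right) = - 3 \left(470 + 13\right) = \left(-3\right) 483 = -1449$)
$m = -1449$
$\frac{m + 129283}{134299 + l{\left(-327 \right)}} = \frac{-1449 + 129283}{134299 + \left(-197 + 2 \left(-327\right)\right)} = \frac{127834}{134299 - 851} = \frac{127834}{133448} = 127834 \cdot \frac{1}{133448} = \frac{9131}{9532}$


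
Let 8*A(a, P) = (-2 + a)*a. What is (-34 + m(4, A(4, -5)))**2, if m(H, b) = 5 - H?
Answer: 1089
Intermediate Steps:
A(a, P) = a*(-2 + a)/8 (A(a, P) = ((-2 + a)*a)/8 = (a*(-2 + a))/8 = a*(-2 + a)/8)
(-34 + m(4, A(4, -5)))**2 = (-34 + (5 - 1*4))**2 = (-34 + (5 - 4))**2 = (-34 + 1)**2 = (-33)**2 = 1089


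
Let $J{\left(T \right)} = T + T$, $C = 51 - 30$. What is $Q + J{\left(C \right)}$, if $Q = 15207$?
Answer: $15249$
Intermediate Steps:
$C = 21$
$J{\left(T \right)} = 2 T$
$Q + J{\left(C \right)} = 15207 + 2 \cdot 21 = 15207 + 42 = 15249$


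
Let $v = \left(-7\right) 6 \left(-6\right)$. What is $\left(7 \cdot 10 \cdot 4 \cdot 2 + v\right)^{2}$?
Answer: $659344$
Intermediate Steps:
$v = 252$ ($v = \left(-42\right) \left(-6\right) = 252$)
$\left(7 \cdot 10 \cdot 4 \cdot 2 + v\right)^{2} = \left(7 \cdot 10 \cdot 4 \cdot 2 + 252\right)^{2} = \left(70 \cdot 8 + 252\right)^{2} = \left(560 + 252\right)^{2} = 812^{2} = 659344$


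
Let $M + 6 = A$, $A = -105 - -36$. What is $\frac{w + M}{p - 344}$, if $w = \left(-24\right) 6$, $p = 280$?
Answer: $\frac{219}{64} \approx 3.4219$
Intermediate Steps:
$A = -69$ ($A = -105 + 36 = -69$)
$w = -144$
$M = -75$ ($M = -6 - 69 = -75$)
$\frac{w + M}{p - 344} = \frac{-144 - 75}{280 - 344} = - \frac{219}{-64} = \left(-219\right) \left(- \frac{1}{64}\right) = \frac{219}{64}$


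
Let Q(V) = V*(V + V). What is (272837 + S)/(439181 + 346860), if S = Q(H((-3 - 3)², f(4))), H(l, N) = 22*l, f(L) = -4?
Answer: 1527365/786041 ≈ 1.9431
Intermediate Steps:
Q(V) = 2*V² (Q(V) = V*(2*V) = 2*V²)
S = 1254528 (S = 2*(22*(-3 - 3)²)² = 2*(22*(-6)²)² = 2*(22*36)² = 2*792² = 2*627264 = 1254528)
(272837 + S)/(439181 + 346860) = (272837 + 1254528)/(439181 + 346860) = 1527365/786041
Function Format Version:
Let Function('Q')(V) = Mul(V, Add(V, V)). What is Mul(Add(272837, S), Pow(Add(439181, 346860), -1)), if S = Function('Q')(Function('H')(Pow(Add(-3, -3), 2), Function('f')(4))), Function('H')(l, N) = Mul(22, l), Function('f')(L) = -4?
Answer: Rational(1527365, 786041) ≈ 1.9431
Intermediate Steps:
Function('Q')(V) = Mul(2, Pow(V, 2)) (Function('Q')(V) = Mul(V, Mul(2, V)) = Mul(2, Pow(V, 2)))
S = 1254528 (S = Mul(2, Pow(Mul(22, Pow(Add(-3, -3), 2)), 2)) = Mul(2, Pow(Mul(22, Pow(-6, 2)), 2)) = Mul(2, Pow(Mul(22, 36), 2)) = Mul(2, Pow(792, 2)) = Mul(2, 627264) = 1254528)
Mul(Add(272837, S), Pow(Add(439181, 346860), -1)) = Mul(Add(272837, 1254528), Pow(Add(439181, 346860), -1)) = Mul(1527365, Pow(786041, -1)) = Mul(1527365, Rational(1, 786041)) = Rational(1527365, 786041)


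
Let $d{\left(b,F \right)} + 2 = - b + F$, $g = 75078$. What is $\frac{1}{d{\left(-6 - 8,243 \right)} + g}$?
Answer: $\frac{1}{75333} \approx 1.3274 \cdot 10^{-5}$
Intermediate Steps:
$d{\left(b,F \right)} = -2 + F - b$ ($d{\left(b,F \right)} = -2 + \left(- b + F\right) = -2 + \left(F - b\right) = -2 + F - b$)
$\frac{1}{d{\left(-6 - 8,243 \right)} + g} = \frac{1}{\left(-2 + 243 - \left(-6 - 8\right)\right) + 75078} = \frac{1}{\left(-2 + 243 - -14\right) + 75078} = \frac{1}{\left(-2 + 243 + 14\right) + 75078} = \frac{1}{255 + 75078} = \frac{1}{75333}$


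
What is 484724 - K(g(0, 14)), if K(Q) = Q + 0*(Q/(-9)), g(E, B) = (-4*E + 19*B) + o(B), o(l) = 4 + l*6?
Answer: 484370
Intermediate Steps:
o(l) = 4 + 6*l
g(E, B) = 4 - 4*E + 25*B (g(E, B) = (-4*E + 19*B) + (4 + 6*B) = 4 - 4*E + 25*B)
K(Q) = Q (K(Q) = Q + 0*(Q*(-1/9)) = Q + 0*(-Q/9) = Q + 0 = Q)
484724 - K(g(0, 14)) = 484724 - (4 - 4*0 + 25*14) = 484724 - (4 + 0 + 350) = 484724 - 1*354 = 484724 - 354 = 484370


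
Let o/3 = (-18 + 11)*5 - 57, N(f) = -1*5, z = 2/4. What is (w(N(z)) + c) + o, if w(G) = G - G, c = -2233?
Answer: -2509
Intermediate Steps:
z = 1/2 (z = 2*(1/4) = 1/2 ≈ 0.50000)
N(f) = -5
w(G) = 0
o = -276 (o = 3*((-18 + 11)*5 - 57) = 3*(-7*5 - 57) = 3*(-35 - 57) = 3*(-92) = -276)
(w(N(z)) + c) + o = (0 - 2233) - 276 = -2233 - 276 = -2509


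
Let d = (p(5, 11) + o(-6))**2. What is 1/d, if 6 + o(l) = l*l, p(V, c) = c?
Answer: 1/1681 ≈ 0.00059488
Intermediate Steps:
o(l) = -6 + l**2 (o(l) = -6 + l*l = -6 + l**2)
d = 1681 (d = (11 + (-6 + (-6)**2))**2 = (11 + (-6 + 36))**2 = (11 + 30)**2 = 41**2 = 1681)
1/d = 1/1681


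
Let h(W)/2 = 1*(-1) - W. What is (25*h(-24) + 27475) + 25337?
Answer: 53962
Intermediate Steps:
h(W) = -2 - 2*W (h(W) = 2*(1*(-1) - W) = 2*(-1 - W) = -2 - 2*W)
(25*h(-24) + 27475) + 25337 = (25*(-2 - 2*(-24)) + 27475) + 25337 = (25*(-2 + 48) + 27475) + 25337 = (25*46 + 27475) + 25337 = (1150 + 27475) + 25337 = 28625 + 25337 = 53962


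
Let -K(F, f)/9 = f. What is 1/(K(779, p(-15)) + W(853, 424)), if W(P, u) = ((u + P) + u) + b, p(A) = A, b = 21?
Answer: 1/1857 ≈ 0.00053850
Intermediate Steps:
K(F, f) = -9*f
W(P, u) = 21 + P + 2*u (W(P, u) = ((u + P) + u) + 21 = ((P + u) + u) + 21 = (P + 2*u) + 21 = 21 + P + 2*u)
1/(K(779, p(-15)) + W(853, 424)) = 1/(-9*(-15) + (21 + 853 + 2*424)) = 1/(135 + (21 + 853 + 848)) = 1/(135 + 1722) = 1/1857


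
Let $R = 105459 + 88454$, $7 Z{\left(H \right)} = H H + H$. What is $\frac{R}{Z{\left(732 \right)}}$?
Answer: $\frac{1357391}{536556} \approx 2.5298$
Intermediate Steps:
$Z{\left(H \right)} = \frac{H}{7} + \frac{H^{2}}{7}$ ($Z{\left(H \right)} = \frac{H H + H}{7} = \frac{H^{2} + H}{7} = \frac{H + H^{2}}{7} = \frac{H}{7} + \frac{H^{2}}{7}$)
$R = 193913$
$\frac{R}{Z{\left(732 \right)}} = \frac{193913}{\frac{1}{7} \cdot 732 \left(1 + 732\right)} = \frac{193913}{\frac{1}{7} \cdot 732 \cdot 733} = \frac{193913}{\frac{536556}{7}} = 193913 \cdot \frac{7}{536556} = \frac{1357391}{536556}$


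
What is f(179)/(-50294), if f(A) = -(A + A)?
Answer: 179/25147 ≈ 0.0071181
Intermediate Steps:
f(A) = -2*A
f(179)/(-50294) = -2*179/(-50294) = -358*(-1/50294) = 179/25147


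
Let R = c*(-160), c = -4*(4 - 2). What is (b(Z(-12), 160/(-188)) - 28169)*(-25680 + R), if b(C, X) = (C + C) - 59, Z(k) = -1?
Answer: 688812000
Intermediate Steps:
c = -8 (c = -4*2 = -8)
b(C, X) = -59 + 2*C (b(C, X) = 2*C - 59 = -59 + 2*C)
R = 1280 (R = -8*(-160) = 1280)
(b(Z(-12), 160/(-188)) - 28169)*(-25680 + R) = ((-59 + 2*(-1)) - 28169)*(-25680 + 1280) = ((-59 - 2) - 28169)*(-24400) = (-61 - 28169)*(-24400) = -28230*(-24400) = 688812000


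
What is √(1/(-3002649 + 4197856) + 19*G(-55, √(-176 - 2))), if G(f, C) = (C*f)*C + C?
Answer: √(265718962948837697 + 27141875684131*I*√178)/1195207 ≈ 431.29 + 0.29388*I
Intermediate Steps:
G(f, C) = C + f*C² (G(f, C) = f*C² + C = C + f*C²)
√(1/(-3002649 + 4197856) + 19*G(-55, √(-176 - 2))) = √(1/(-3002649 + 4197856) + 19*(√(-176 - 2)*(1 + √(-176 - 2)*(-55)))) = √(1/1195207 + 19*(√(-178)*(1 + √(-178)*(-55)))) = √(1/1195207 + 19*((I*√178)*(1 + (I*√178)*(-55)))) = √(1/1195207 + 19*((I*√178)*(1 - 55*I*√178))) = √(1/1195207 + 19*(I*√178*(1 - 55*I*√178))) = √(1/1195207 + 19*I*√178*(1 - 55*I*√178))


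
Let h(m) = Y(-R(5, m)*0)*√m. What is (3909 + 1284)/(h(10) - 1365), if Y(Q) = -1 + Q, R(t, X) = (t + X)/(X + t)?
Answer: -1417689/372643 + 5193*√10/1863215 ≈ -3.7956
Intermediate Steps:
R(t, X) = 1 (R(t, X) = (X + t)/(X + t) = 1)
h(m) = -√m (h(m) = (-1 - 1*1*0)*√m = (-1 - 1*0)*√m = (-1 + 0)*√m = -√m)
(3909 + 1284)/(h(10) - 1365) = (3909 + 1284)/(-√10 - 1365) = 5193/(-1365 - √10)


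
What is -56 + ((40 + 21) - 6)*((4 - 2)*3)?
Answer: 274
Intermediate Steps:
-56 + ((40 + 21) - 6)*((4 - 2)*3) = -56 + (61 - 6)*(2*3) = -56 + 55*6 = -56 + 330 = 274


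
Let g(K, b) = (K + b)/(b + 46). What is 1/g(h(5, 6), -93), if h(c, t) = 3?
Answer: 47/90 ≈ 0.52222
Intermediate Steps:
g(K, b) = (K + b)/(46 + b)
1/g(h(5, 6), -93) = 1/((3 - 93)/(46 - 93)) = 1/(-90/(-47)) = 1/(-1/47*(-90)) = 1/(90/47) = 47/90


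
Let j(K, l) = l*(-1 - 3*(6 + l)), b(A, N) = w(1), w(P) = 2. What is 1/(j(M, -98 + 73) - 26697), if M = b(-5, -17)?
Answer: -1/28097 ≈ -3.5591e-5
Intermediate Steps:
b(A, N) = 2
M = 2
j(K, l) = l*(-19 - 3*l) (j(K, l) = l*(-1 + (-18 - 3*l)) = l*(-19 - 3*l))
1/(j(M, -98 + 73) - 26697) = 1/(-(-98 + 73)*(19 + 3*(-98 + 73)) - 26697) = 1/(-1*(-25)*(19 + 3*(-25)) - 26697) = 1/(-1*(-25)*(19 - 75) - 26697) = 1/(-1*(-25)*(-56) - 26697) = 1/(-1400 - 26697) = 1/(-28097) = -1/28097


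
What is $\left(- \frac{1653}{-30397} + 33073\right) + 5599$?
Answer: $\frac{1175514437}{30397} \approx 38672.0$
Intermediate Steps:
$\left(- \frac{1653}{-30397} + 33073\right) + 5599 = \left(\left(-1653\right) \left(- \frac{1}{30397}\right) + 33073\right) + 5599 = \left(\frac{1653}{30397} + 33073\right) + 5599 = \frac{1005321634}{30397} + 5599 = \frac{1175514437}{30397}$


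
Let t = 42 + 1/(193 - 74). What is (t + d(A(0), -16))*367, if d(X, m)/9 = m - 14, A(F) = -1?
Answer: -9957077/119 ≈ -83673.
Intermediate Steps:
d(X, m) = -126 + 9*m (d(X, m) = 9*(m - 14) = 9*(-14 + m) = -126 + 9*m)
t = 4999/119 (t = 42 + 1/119 = 4999/119 ≈ 42.008)
(t + d(A(0), -16))*367 = (4999/119 + (-126 + 9*(-16)))*367 = (4999/119 + (-126 - 144))*367 = (4999/119 - 270)*367 = -27131/119*367 = -9957077/119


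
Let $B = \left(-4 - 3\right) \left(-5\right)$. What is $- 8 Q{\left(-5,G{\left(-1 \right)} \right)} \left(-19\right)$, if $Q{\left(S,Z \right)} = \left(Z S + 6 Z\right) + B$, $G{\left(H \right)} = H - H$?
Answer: $5320$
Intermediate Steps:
$B = 35$ ($B = \left(-7\right) \left(-5\right) = 35$)
$G{\left(H \right)} = 0$
$Q{\left(S,Z \right)} = 35 + 6 Z + S Z$ ($Q{\left(S,Z \right)} = \left(Z S + 6 Z\right) + 35 = \left(S Z + 6 Z\right) + 35 = \left(6 Z + S Z\right) + 35 = 35 + 6 Z + S Z$)
$- 8 Q{\left(-5,G{\left(-1 \right)} \right)} \left(-19\right) = - 8 \left(35 + 6 \cdot 0 - 0\right) \left(-19\right) = - 8 \left(35 + 0 + 0\right) \left(-19\right) = \left(-8\right) 35 \left(-19\right) = \left(-280\right) \left(-19\right) = 5320$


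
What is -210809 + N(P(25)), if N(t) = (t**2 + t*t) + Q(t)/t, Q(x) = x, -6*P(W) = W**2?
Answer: -3403919/18 ≈ -1.8911e+5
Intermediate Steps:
P(W) = -W**2/6
N(t) = 1 + 2*t**2 (N(t) = (t**2 + t*t) + t/t = (t**2 + t**2) + 1 = 2*t**2 + 1 = 1 + 2*t**2)
-210809 + N(P(25)) = -210809 + (1 + 2*(-1/6*25**2)**2) = -210809 + (1 + 2*(-1/6*625)**2) = -210809 + (1 + 2*(-625/6)**2) = -210809 + (1 + 2*(390625/36)) = -210809 + (1 + 390625/18) = -210809 + 390643/18 = -3403919/18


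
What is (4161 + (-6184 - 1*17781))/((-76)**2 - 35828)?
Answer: 4951/7513 ≈ 0.65899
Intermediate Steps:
(4161 + (-6184 - 1*17781))/((-76)**2 - 35828) = (4161 + (-6184 - 17781))/(5776 - 35828) = (4161 - 23965)/(-30052) = -19804*(-1/30052) = 4951/7513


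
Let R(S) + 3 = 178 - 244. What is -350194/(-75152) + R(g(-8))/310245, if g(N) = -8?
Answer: 18106792007/3885922040 ≈ 4.6596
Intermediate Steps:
R(S) = -69 (R(S) = -3 + (178 - 244) = -3 - 66 = -69)
-350194/(-75152) + R(g(-8))/310245 = -350194/(-75152) - 69/310245 = -350194*(-1/75152) - 69*1/310245 = 175097/37576 - 23/103415 = 18106792007/3885922040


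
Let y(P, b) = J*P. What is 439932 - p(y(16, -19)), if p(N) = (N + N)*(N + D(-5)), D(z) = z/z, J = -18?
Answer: 274620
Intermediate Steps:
D(z) = 1
y(P, b) = -18*P
p(N) = 2*N*(1 + N) (p(N) = (N + N)*(N + 1) = (2*N)*(1 + N) = 2*N*(1 + N))
439932 - p(y(16, -19)) = 439932 - 2*(-18*16)*(1 - 18*16) = 439932 - 2*(-288)*(1 - 288) = 439932 - 2*(-288)*(-287) = 439932 - 1*165312 = 439932 - 165312 = 274620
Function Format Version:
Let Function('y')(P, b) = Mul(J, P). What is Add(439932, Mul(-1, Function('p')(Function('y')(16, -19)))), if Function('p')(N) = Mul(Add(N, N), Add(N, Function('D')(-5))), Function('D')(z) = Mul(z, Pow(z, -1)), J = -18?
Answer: 274620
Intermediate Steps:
Function('D')(z) = 1
Function('y')(P, b) = Mul(-18, P)
Function('p')(N) = Mul(2, N, Add(1, N)) (Function('p')(N) = Mul(Add(N, N), Add(N, 1)) = Mul(Mul(2, N), Add(1, N)) = Mul(2, N, Add(1, N)))
Add(439932, Mul(-1, Function('p')(Function('y')(16, -19)))) = Add(439932, Mul(-1, Mul(2, Mul(-18, 16), Add(1, Mul(-18, 16))))) = Add(439932, Mul(-1, Mul(2, -288, Add(1, -288)))) = Add(439932, Mul(-1, Mul(2, -288, -287))) = Add(439932, Mul(-1, 165312)) = Add(439932, -165312) = 274620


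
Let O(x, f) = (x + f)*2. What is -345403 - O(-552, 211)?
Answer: -344721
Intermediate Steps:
O(x, f) = 2*f + 2*x (O(x, f) = (f + x)*2 = 2*f + 2*x)
-345403 - O(-552, 211) = -345403 - (2*211 + 2*(-552)) = -345403 - (422 - 1104) = -345403 - 1*(-682) = -345403 + 682 = -344721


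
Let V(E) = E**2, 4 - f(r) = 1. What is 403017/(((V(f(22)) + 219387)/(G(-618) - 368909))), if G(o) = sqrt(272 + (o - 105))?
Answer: -49558866151/73132 + 134339*I*sqrt(451)/73132 ≈ -6.7766e+5 + 39.011*I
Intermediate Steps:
f(r) = 3 (f(r) = 4 - 1*1 = 4 - 1 = 3)
G(o) = sqrt(167 + o) (G(o) = sqrt(272 + (-105 + o)) = sqrt(167 + o))
403017/(((V(f(22)) + 219387)/(G(-618) - 368909))) = 403017/(((3**2 + 219387)/(sqrt(167 - 618) - 368909))) = 403017/(((9 + 219387)/(sqrt(-451) - 368909))) = 403017/((219396/(I*sqrt(451) - 368909))) = 403017/((219396/(-368909 + I*sqrt(451)))) = 403017*(-368909/219396 + I*sqrt(451)/219396) = -49558866151/73132 + 134339*I*sqrt(451)/73132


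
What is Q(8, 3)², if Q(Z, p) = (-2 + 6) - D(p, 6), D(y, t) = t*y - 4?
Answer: 100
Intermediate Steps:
D(y, t) = -4 + t*y
Q(Z, p) = 8 - 6*p (Q(Z, p) = (-2 + 6) - (-4 + 6*p) = 4 + (4 - 6*p) = 8 - 6*p)
Q(8, 3)² = (8 - 6*3)² = (8 - 18)² = (-10)² = 100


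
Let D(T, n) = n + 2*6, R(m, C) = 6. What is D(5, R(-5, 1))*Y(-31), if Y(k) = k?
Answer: -558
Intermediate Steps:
D(T, n) = 12 + n (D(T, n) = n + 12 = 12 + n)
D(5, R(-5, 1))*Y(-31) = (12 + 6)*(-31) = 18*(-31) = -558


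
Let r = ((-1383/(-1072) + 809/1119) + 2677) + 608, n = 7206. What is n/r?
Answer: 8644087008/3942995705 ≈ 2.1923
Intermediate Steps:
r = 3942995705/1199568 (r = ((-1383*(-1/1072) + 809*(1/1119)) + 2677) + 608 = ((1383/1072 + 809/1119) + 2677) + 608 = (2414825/1199568 + 2677) + 608 = 3213658361/1199568 + 608 = 3942995705/1199568 ≈ 3287.0)
n/r = 7206/(3942995705/1199568) = 7206*(1199568/3942995705) = 8644087008/3942995705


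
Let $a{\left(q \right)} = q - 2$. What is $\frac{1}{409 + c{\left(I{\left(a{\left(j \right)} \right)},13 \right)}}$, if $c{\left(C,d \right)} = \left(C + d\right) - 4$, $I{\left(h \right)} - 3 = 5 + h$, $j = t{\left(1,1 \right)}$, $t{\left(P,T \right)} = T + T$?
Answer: $\frac{1}{426} \approx 0.0023474$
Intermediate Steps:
$t{\left(P,T \right)} = 2 T$
$j = 2$ ($j = 2 \cdot 1 = 2$)
$a{\left(q \right)} = -2 + q$
$I{\left(h \right)} = 8 + h$ ($I{\left(h \right)} = 3 + \left(5 + h\right) = 8 + h$)
$c{\left(C,d \right)} = -4 + C + d$
$\frac{1}{409 + c{\left(I{\left(a{\left(j \right)} \right)},13 \right)}} = \frac{1}{409 + \left(-4 + \left(8 + \left(-2 + 2\right)\right) + 13\right)} = \frac{1}{409 + \left(-4 + \left(8 + 0\right) + 13\right)} = \frac{1}{409 + \left(-4 + 8 + 13\right)} = \frac{1}{409 + 17} = \frac{1}{426}$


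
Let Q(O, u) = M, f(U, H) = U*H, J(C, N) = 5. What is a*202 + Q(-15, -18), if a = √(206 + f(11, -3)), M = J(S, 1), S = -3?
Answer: 5 + 202*√173 ≈ 2661.9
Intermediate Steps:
M = 5
f(U, H) = H*U
Q(O, u) = 5
a = √173 (a = √(206 - 3*11) = √(206 - 33) = √173 ≈ 13.153)
a*202 + Q(-15, -18) = √173*202 + 5 = 202*√173 + 5 = 5 + 202*√173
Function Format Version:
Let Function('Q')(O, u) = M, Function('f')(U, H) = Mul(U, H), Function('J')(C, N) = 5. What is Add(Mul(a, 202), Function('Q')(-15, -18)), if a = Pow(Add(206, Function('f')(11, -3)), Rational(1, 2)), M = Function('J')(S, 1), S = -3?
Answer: Add(5, Mul(202, Pow(173, Rational(1, 2)))) ≈ 2661.9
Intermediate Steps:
M = 5
Function('f')(U, H) = Mul(H, U)
Function('Q')(O, u) = 5
a = Pow(173, Rational(1, 2)) (a = Pow(Add(206, Mul(-3, 11)), Rational(1, 2)) = Pow(Add(206, -33), Rational(1, 2)) = Pow(173, Rational(1, 2)) ≈ 13.153)
Add(Mul(a, 202), Function('Q')(-15, -18)) = Add(Mul(Pow(173, Rational(1, 2)), 202), 5) = Add(Mul(202, Pow(173, Rational(1, 2))), 5) = Add(5, Mul(202, Pow(173, Rational(1, 2))))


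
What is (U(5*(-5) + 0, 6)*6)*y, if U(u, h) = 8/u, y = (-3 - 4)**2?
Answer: -2352/25 ≈ -94.080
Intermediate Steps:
y = 49 (y = (-7)**2 = 49)
(U(5*(-5) + 0, 6)*6)*y = ((8/(5*(-5) + 0))*6)*49 = ((8/(-25 + 0))*6)*49 = ((8/(-25))*6)*49 = ((8*(-1/25))*6)*49 = -8/25*6*49 = -48/25*49 = -2352/25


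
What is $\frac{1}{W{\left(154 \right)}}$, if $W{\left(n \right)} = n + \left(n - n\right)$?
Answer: $\frac{1}{154} \approx 0.0064935$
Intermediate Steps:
$W{\left(n \right)} = n$ ($W{\left(n \right)} = n + 0 = n$)
$\frac{1}{W{\left(154 \right)}} = \frac{1}{154}$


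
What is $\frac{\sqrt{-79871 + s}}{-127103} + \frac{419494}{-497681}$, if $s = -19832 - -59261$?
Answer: $- \frac{419494}{497681} - \frac{i \sqrt{40442}}{127103} \approx -0.8429 - 0.0015822 i$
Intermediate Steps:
$s = 39429$ ($s = -19832 + 59261 = 39429$)
$\frac{\sqrt{-79871 + s}}{-127103} + \frac{419494}{-497681} = \frac{\sqrt{-79871 + 39429}}{-127103} + \frac{419494}{-497681} = \sqrt{-40442} \left(- \frac{1}{127103}\right) + 419494 \left(- \frac{1}{497681}\right) = i \sqrt{40442} \left(- \frac{1}{127103}\right) - \frac{419494}{497681} = - \frac{i \sqrt{40442}}{127103} - \frac{419494}{497681} = - \frac{419494}{497681} - \frac{i \sqrt{40442}}{127103}$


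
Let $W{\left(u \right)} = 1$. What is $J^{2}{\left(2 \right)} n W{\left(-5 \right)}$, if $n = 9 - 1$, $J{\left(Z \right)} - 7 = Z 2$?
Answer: $968$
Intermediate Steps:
$J{\left(Z \right)} = 7 + 2 Z$ ($J{\left(Z \right)} = 7 + Z 2 = 7 + 2 Z$)
$n = 8$ ($n = 9 - 1 = 8$)
$J^{2}{\left(2 \right)} n W{\left(-5 \right)} = \left(7 + 2 \cdot 2\right)^{2} \cdot 8 \cdot 1 = \left(7 + 4\right)^{2} \cdot 8 \cdot 1 = 11^{2} \cdot 8 \cdot 1 = 121 \cdot 8 \cdot 1 = 968 \cdot 1 = 968$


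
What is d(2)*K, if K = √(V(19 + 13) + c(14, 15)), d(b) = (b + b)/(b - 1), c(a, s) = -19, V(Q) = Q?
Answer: 4*√13 ≈ 14.422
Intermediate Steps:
d(b) = 2*b/(-1 + b) (d(b) = (2*b)/(-1 + b) = 2*b/(-1 + b))
K = √13 (K = √((19 + 13) - 19) = √(32 - 19) = √13 ≈ 3.6056)
d(2)*K = (2*2/(-1 + 2))*√13 = (2*2/1)*√13 = (2*2*1)*√13 = 4*√13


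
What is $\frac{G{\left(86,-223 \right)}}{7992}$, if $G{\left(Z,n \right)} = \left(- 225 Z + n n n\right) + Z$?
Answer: $- \frac{11108831}{7992} \approx -1390.0$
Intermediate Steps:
$G{\left(Z,n \right)} = n^{3} - 224 Z$ ($G{\left(Z,n \right)} = \left(- 225 Z + n^{2} n\right) + Z = \left(- 225 Z + n^{3}\right) + Z = \left(n^{3} - 225 Z\right) + Z = n^{3} - 224 Z$)
$\frac{G{\left(86,-223 \right)}}{7992} = \frac{\left(-223\right)^{3} - 19264}{7992} = \left(-11089567 - 19264\right) \frac{1}{7992} = \left(-11108831\right) \frac{1}{7992} = - \frac{11108831}{7992}$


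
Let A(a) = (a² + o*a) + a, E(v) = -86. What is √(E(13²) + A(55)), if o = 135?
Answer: √10419 ≈ 102.07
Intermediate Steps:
A(a) = a² + 136*a (A(a) = (a² + 135*a) + a = a² + 136*a)
√(E(13²) + A(55)) = √(-86 + 55*(136 + 55)) = √(-86 + 55*191) = √(-86 + 10505) = √10419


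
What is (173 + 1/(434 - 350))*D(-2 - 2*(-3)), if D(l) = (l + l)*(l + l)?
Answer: 232528/21 ≈ 11073.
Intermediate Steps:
D(l) = 4*l² (D(l) = (2*l)*(2*l) = 4*l²)
(173 + 1/(434 - 350))*D(-2 - 2*(-3)) = (173 + 1/(434 - 350))*(4*(-2 - 2*(-3))²) = (173 + 1/84)*(4*(-2 + 6)²) = (173 + 1/84)*(4*4²) = 14533*(4*16)/84 = (14533/84)*64 = 232528/21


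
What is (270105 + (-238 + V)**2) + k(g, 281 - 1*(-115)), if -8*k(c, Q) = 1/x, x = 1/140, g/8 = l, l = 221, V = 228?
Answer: 540375/2 ≈ 2.7019e+5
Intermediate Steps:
g = 1768 (g = 8*221 = 1768)
x = 1/140 ≈ 0.0071429
k(c, Q) = -35/2 (k(c, Q) = -1/(8*1/140) = -1/8*140 = -35/2)
(270105 + (-238 + V)**2) + k(g, 281 - 1*(-115)) = (270105 + (-238 + 228)**2) - 35/2 = (270105 + (-10)**2) - 35/2 = (270105 + 100) - 35/2 = 270205 - 35/2 = 540375/2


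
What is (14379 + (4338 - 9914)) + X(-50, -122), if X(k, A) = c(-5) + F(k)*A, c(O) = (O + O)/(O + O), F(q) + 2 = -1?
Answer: 9170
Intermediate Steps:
F(q) = -3 (F(q) = -2 - 1 = -3)
c(O) = 1 (c(O) = (2*O)/((2*O)) = (2*O)*(1/(2*O)) = 1)
X(k, A) = 1 - 3*A
(14379 + (4338 - 9914)) + X(-50, -122) = (14379 + (4338 - 9914)) + (1 - 3*(-122)) = (14379 - 5576) + (1 + 366) = 8803 + 367 = 9170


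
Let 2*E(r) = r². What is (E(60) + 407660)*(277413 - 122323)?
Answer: 63503151400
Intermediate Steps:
E(r) = r²/2
(E(60) + 407660)*(277413 - 122323) = ((½)*60² + 407660)*(277413 - 122323) = ((½)*3600 + 407660)*155090 = (1800 + 407660)*155090 = 409460*155090 = 63503151400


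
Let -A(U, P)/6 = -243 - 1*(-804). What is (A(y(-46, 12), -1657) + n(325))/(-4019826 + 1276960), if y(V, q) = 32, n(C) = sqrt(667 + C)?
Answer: 1683/1371433 - 2*sqrt(62)/1371433 ≈ 0.0012157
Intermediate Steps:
A(U, P) = -3366 (A(U, P) = -6*(-243 - 1*(-804)) = -6*(-243 + 804) = -6*561 = -3366)
(A(y(-46, 12), -1657) + n(325))/(-4019826 + 1276960) = (-3366 + sqrt(667 + 325))/(-4019826 + 1276960) = (-3366 + sqrt(992))/(-2742866) = (-3366 + 4*sqrt(62))*(-1/2742866) = 1683/1371433 - 2*sqrt(62)/1371433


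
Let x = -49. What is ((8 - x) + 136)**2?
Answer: 37249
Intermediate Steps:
((8 - x) + 136)**2 = ((8 - 1*(-49)) + 136)**2 = ((8 + 49) + 136)**2 = (57 + 136)**2 = 193**2 = 37249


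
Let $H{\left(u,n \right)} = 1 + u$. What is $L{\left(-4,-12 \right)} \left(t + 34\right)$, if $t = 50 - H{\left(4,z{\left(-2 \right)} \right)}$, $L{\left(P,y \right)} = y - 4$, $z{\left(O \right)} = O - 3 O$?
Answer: $-1264$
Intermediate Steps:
$z{\left(O \right)} = - 2 O$
$L{\left(P,y \right)} = -4 + y$
$t = 45$ ($t = 50 - \left(1 + 4\right) = 50 - 5 = 45$)
$L{\left(-4,-12 \right)} \left(t + 34\right) = \left(-4 - 12\right) \left(45 + 34\right) = \left(-16\right) 79 = -1264$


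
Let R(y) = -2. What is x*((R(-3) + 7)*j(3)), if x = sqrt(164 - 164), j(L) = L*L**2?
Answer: 0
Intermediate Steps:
j(L) = L**3
x = 0 (x = sqrt(0) = 0)
x*((R(-3) + 7)*j(3)) = 0*((-2 + 7)*3**3) = 0*(5*27) = 0*135 = 0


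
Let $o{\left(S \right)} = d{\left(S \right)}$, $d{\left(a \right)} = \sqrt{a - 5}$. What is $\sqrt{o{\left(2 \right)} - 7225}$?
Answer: $\sqrt{-7225 + i \sqrt{3}} \approx 0.01 + 85.0 i$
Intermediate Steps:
$d{\left(a \right)} = \sqrt{-5 + a}$
$o{\left(S \right)} = \sqrt{-5 + S}$
$\sqrt{o{\left(2 \right)} - 7225} = \sqrt{\sqrt{-5 + 2} - 7225} = \sqrt{\sqrt{-3} - 7225} = \sqrt{i \sqrt{3} - 7225} = \sqrt{-7225 + i \sqrt{3}}$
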